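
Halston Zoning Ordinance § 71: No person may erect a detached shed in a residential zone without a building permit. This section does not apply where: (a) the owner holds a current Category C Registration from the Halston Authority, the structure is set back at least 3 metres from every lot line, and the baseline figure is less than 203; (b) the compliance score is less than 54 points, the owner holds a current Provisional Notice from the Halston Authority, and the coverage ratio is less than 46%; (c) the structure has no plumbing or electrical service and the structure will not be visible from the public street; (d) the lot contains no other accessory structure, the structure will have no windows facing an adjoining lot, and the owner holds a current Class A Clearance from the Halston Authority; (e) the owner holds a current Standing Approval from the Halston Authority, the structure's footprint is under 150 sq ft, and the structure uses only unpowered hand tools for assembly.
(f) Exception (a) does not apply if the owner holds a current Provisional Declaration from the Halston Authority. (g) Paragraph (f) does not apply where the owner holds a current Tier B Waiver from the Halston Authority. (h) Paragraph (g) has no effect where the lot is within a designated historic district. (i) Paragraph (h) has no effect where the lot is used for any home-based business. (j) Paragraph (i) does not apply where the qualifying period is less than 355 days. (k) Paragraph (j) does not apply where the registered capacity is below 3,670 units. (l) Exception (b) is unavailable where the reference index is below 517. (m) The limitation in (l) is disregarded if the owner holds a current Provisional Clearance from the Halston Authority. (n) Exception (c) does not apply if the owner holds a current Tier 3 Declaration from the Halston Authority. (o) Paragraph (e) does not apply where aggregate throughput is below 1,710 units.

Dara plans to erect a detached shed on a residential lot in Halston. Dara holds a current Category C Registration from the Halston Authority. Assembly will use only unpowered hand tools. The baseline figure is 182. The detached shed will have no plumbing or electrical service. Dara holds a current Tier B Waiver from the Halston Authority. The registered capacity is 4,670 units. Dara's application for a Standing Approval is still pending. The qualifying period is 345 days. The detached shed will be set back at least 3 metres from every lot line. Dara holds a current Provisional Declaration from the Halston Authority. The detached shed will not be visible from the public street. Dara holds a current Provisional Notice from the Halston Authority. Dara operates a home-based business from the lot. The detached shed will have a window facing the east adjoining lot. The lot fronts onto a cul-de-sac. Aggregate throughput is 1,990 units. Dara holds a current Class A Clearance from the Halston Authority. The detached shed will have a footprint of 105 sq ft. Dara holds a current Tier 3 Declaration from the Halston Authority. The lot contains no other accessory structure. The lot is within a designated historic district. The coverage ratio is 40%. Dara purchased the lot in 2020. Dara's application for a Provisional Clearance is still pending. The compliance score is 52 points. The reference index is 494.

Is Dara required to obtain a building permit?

Exception (a) is satisfied on its face — a current Category C Registration is held; the setback is at least 3 m on every side; the baseline figure is 182, less than the 203 limit. Turning to paragraphs (f)–(k): (f) is engaged — a current Provisional Declaration is held. (g) is engaged (a current Tier B Waiver is held), but yields to (h): (h) operates against (g): the lot is in a historic district. (i) is triggered (a home-based business operates on the lot), but yields to (j): (j) operates against (i): the qualifying period is 345 days, less than the 355 days limit. (k) is inapplicable (the registered capacity is 4,670 units, not below 3,670 units), so (j) stands. So (a) is unavailable.
Exception (b) is satisfied on its face — the compliance score is 52 points, less than the 54 points limit; a current Provisional Notice is held; the coverage ratio is 40%, less than the 46% limit. Turning to paragraphs (l)–(m): (l) operates against (b): the reference index is 494, below the 517 limit. (m), which would lift (l), is not engaged — no current Provisional Clearance is held. (b) is therefore removed.
Exception (c) is satisfied on its face — there is no plumbing or electrical service; the structure will not be visible from the street. Turning to paragraph (n): (n) operates against (c): a current Tier 3 Declaration is held. (c) is therefore removed.
Exception (d) requires that the structure will have no windows facing an adjoining lot; but a window faces an adjoining lot, so (d) is unavailable.
Exception (e) requires that the owner holds a current Standing Approval from the Halston Authority; but there is no Standing Approval in force, so (e) is unavailable.
No exception displaces § 71.

Yes — Dara must obtain a building permit.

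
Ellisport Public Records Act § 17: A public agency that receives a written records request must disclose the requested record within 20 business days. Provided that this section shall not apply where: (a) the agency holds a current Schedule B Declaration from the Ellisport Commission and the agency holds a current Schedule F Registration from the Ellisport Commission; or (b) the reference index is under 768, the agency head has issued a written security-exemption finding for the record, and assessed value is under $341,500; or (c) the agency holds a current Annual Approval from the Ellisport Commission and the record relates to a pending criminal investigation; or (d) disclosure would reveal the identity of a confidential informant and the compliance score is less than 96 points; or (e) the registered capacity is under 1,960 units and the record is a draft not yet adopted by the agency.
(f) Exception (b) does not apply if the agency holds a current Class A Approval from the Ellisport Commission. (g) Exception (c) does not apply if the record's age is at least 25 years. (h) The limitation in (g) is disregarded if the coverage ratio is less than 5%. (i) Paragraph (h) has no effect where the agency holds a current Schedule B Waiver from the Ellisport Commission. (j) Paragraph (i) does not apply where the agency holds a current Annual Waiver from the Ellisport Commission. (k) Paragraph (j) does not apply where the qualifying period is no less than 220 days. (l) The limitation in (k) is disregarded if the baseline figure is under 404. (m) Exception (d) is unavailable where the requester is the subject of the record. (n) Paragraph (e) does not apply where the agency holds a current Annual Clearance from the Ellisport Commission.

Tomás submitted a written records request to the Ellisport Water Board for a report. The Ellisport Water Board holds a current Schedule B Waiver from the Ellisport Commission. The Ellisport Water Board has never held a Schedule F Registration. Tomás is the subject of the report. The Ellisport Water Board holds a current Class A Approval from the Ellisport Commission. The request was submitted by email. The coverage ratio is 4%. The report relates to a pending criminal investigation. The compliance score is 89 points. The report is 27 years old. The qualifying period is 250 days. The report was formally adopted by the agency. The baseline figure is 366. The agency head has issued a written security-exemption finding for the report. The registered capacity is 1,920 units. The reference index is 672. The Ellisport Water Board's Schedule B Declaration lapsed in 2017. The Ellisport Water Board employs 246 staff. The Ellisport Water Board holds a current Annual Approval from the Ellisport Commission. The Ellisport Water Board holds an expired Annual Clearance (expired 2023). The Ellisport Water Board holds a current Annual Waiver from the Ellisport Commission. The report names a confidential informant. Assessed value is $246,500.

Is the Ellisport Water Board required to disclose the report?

No — exception (c) applies; the Ellisport Water Board is not required to disclose the report.

Exception (a) requires that the agency holds a current Schedule B Declaration from the Ellisport Commission; but the Schedule B Declaration is not current, so (a) is unavailable.
Exception (b): the reference index is 672, under the 768 limit; a written security-exemption finding has been issued; assessed value is $246,500, under the $341,500 limit — every condition holds. However, paragraph (f) must be considered: (f) operates against (b): a current Class A Approval is held. So (b) is unavailable.
Exception (c): a current Annual Approval is held; the report relates to a pending investigation — every condition holds. Under paragraphs (g)–(l): (g) would limit (c) — the record's age is 27 years, meeting the 25 years threshold — but (h) sets (g) aside: (h) operates — the coverage ratio is 4%, less than the 5% limit. (i) would limit (h) — a current Schedule B Waiver is held — but (j) sets (i) aside: (j) is engaged — a current Annual Waiver is held. (k) is triggered (the qualifying period is 250 days, meeting the 220 days threshold), but is itself disapplied by (l): (l) operates — the baseline figure is 366, under the 404 limit. So (c) applies.
Exception (d): the report names a confidential informant; the compliance score is 89 points, less than the 96 points limit — every condition holds. But: (m) applies — Tomás is the subject of the report. (d) is therefore removed.
Exception (e) fails — the report has been formally adopted.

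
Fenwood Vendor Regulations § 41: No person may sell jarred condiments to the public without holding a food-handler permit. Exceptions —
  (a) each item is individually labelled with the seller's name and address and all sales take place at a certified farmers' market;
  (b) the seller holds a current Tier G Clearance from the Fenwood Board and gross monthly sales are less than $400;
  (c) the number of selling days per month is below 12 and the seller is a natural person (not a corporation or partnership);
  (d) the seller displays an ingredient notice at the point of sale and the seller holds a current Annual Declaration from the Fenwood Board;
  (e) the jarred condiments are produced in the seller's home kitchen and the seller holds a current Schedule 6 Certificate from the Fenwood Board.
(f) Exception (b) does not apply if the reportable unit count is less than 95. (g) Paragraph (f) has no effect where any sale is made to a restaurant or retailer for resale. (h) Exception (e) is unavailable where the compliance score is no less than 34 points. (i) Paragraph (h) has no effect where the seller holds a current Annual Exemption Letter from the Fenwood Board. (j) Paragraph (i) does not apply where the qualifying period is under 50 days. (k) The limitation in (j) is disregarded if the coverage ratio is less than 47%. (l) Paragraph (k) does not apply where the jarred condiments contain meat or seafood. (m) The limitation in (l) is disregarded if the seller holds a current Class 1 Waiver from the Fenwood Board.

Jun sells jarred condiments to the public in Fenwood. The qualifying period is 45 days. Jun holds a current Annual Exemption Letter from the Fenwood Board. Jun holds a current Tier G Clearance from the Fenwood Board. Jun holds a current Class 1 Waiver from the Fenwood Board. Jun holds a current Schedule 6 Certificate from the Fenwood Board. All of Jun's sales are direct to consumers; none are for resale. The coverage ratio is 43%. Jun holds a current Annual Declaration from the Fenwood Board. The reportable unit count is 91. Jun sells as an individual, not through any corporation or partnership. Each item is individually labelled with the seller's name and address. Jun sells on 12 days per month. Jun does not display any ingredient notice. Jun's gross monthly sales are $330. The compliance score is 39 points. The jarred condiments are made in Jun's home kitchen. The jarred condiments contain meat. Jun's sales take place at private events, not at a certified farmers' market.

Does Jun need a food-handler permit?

No — exception (e) applies; Jun is not required to hold a food-handler permit.

Exception (a) does not apply: sales are at private events, not a certified farmers' market.
All of (b)'s requirements are met (a current Tier G Clearance is held; gross monthly sales are $330, less than the $400 limit). But applying paragraphs (f)–(g): (f) operates against (b): the reportable unit count is 91, less than the 95 limit. (g) does not operate here (no sales are for resale), so (f) stands. So (b) is unavailable.
Exception (c) does not apply: the number of selling days per month is 12, not below 12.
Exception (d) does not apply: no ingredient notice is displayed.
All of (e)'s requirements are met (the jarred condiments are home-kitchen produced; a current Schedule 6 Certificate is held). Under paragraphs (h)–(m): (h) is engaged (the compliance score is 39 points, meeting the 34 points threshold), but is set aside by (i): (i) operates against (h): a current Annual Exemption Letter is held. (j) operates (the qualifying period is 45 days, under the 50 days limit), but is itself disapplied by (k): (k) operates against (j): the coverage ratio is 43%, less than the 47% limit. (l) would limit (k) — the jarred condiments contain meat — but (m) sets (l) aside: (m) is engaged — a current Class 1 Waiver is held. Exception (e) stands.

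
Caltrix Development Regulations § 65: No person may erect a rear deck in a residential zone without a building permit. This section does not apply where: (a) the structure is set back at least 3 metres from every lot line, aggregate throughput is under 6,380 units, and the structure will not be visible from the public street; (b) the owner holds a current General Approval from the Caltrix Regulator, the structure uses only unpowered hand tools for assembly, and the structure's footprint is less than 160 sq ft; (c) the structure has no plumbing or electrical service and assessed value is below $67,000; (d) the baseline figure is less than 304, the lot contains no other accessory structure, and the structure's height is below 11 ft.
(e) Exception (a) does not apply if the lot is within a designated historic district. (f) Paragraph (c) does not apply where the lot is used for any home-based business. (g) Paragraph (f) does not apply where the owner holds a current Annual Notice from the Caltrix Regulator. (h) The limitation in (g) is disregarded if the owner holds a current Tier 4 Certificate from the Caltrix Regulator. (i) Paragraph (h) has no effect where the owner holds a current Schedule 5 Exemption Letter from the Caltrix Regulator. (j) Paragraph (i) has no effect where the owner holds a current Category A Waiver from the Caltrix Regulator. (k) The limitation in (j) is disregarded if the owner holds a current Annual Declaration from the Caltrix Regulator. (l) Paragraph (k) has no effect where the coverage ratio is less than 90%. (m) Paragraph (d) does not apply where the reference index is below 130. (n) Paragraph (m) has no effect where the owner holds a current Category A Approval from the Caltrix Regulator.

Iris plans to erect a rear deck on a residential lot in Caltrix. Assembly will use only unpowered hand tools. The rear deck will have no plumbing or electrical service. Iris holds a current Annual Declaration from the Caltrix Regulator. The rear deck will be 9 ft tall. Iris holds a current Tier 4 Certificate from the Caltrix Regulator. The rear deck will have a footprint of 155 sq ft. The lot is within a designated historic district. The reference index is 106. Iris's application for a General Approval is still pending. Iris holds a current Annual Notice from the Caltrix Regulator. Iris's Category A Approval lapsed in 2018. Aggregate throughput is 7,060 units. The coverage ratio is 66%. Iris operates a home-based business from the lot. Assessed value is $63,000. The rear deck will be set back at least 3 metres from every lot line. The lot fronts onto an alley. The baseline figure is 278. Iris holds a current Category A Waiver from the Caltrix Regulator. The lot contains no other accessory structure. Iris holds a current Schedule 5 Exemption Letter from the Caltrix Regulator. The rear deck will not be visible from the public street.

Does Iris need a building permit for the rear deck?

Yes — Iris must obtain a building permit.

Exception (a) does not apply: aggregate throughput is 7,060 units, not under 6,380 units.
Exception (b) requires that the owner holds a current General Approval from the Caltrix Regulator; but no current General Approval is held, so (b) is unavailable.
Exception (c) is satisfied on its face — there is no plumbing or electrical service; assessed value is $63,000, below the $67,000 limit. However, paragraphs (f)–(l) must be considered: (f) operates against (c): a home-based business operates on the lot. (g) would limit (f) — a current Annual Notice is held — but (h) sets (g) aside: (h) is triggered — a current Tier 4 Certificate is held. (i) is triggered (a current Schedule 5 Exemption Letter is held), but is set aside by (j): (j) is engaged — a current Category A Waiver is held. (k) would limit (j) — a current Annual Declaration is held — but (l) sets (k) aside: (l) operates against (k): the coverage ratio is 66%, less than the 90% limit. So (c) is unavailable.
All of (d)'s requirements are met (the baseline figure is 278, less than the 304 limit; the lot has no other accessory structure; the structure's height is 9 ft, below the 11 ft limit). But applying paragraphs (m)–(n): (m) applies — the reference index is 106, below the 130 limit. (n) does not operate here (the Category A Approval is not current), so (m) stands. So (d) is unavailable.
Every exception is unavailable, so the rule governs.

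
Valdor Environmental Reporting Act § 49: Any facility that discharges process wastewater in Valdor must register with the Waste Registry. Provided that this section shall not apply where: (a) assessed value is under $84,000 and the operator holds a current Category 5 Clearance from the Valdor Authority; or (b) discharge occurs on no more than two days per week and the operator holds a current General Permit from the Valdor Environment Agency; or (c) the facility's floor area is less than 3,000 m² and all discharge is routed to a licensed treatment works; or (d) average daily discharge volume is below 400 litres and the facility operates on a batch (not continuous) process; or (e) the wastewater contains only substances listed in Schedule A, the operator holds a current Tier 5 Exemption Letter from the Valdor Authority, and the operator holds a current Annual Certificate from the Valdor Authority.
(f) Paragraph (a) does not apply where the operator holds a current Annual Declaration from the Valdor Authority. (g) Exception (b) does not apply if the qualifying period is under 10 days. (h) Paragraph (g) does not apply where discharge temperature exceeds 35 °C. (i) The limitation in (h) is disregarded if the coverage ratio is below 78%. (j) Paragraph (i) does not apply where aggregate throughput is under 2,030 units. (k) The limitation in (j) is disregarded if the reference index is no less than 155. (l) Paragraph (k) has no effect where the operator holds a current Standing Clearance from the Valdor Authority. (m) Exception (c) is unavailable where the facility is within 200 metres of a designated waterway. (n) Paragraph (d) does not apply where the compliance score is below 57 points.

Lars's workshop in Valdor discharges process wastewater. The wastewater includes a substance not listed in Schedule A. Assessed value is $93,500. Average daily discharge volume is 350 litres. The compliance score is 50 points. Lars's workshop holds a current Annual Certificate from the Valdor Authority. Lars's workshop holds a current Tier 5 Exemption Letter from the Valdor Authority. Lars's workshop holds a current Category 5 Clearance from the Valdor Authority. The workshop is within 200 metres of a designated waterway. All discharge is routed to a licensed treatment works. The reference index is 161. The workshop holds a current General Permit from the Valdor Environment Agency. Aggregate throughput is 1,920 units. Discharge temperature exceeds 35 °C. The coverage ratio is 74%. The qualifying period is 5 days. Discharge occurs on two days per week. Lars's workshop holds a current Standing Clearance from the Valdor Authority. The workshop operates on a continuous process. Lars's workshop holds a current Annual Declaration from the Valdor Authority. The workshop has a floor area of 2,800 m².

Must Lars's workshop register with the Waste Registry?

Exception (a) does not apply: assessed value is $93,500, not under $84,000.
All of (b)'s requirements are met (discharge occurs on no more than two days per week; a current General Permit is held). Applying paragraphs (g)–(l): (g) is engaged (the qualifying period is 5 days, under the 10 days limit), but yields to (h): (h) operates against (g): discharge temperature exceeds 35 °C. (i) is triggered (the coverage ratio is 74%, below the 78% limit), but is overridden by (j): (j) is triggered — aggregate throughput is 1,920 units, under the 2,030 units limit. (k) operates (the reference index is 161, meeting the 155 threshold), but is set aside by (l): (l) applies — a current Standing Clearance is held. (b) remains available.
All of (c)'s requirements are met (the facility's floor area is 2,800 m², less than the 3,000 m² limit; discharge is routed to a licensed treatment works). However, paragraph (m) must be considered: (m) is engaged — the workshop is within 200 m of a designated waterway. Exception (c) does not apply.
Exception (d) does not apply: the facility operates on a continuous process.
Exception (e) does not apply: the wastewater includes a non-Schedule-A substance.

No — exception (b) applies; Lars's workshop is not required to register with the Waste Registry.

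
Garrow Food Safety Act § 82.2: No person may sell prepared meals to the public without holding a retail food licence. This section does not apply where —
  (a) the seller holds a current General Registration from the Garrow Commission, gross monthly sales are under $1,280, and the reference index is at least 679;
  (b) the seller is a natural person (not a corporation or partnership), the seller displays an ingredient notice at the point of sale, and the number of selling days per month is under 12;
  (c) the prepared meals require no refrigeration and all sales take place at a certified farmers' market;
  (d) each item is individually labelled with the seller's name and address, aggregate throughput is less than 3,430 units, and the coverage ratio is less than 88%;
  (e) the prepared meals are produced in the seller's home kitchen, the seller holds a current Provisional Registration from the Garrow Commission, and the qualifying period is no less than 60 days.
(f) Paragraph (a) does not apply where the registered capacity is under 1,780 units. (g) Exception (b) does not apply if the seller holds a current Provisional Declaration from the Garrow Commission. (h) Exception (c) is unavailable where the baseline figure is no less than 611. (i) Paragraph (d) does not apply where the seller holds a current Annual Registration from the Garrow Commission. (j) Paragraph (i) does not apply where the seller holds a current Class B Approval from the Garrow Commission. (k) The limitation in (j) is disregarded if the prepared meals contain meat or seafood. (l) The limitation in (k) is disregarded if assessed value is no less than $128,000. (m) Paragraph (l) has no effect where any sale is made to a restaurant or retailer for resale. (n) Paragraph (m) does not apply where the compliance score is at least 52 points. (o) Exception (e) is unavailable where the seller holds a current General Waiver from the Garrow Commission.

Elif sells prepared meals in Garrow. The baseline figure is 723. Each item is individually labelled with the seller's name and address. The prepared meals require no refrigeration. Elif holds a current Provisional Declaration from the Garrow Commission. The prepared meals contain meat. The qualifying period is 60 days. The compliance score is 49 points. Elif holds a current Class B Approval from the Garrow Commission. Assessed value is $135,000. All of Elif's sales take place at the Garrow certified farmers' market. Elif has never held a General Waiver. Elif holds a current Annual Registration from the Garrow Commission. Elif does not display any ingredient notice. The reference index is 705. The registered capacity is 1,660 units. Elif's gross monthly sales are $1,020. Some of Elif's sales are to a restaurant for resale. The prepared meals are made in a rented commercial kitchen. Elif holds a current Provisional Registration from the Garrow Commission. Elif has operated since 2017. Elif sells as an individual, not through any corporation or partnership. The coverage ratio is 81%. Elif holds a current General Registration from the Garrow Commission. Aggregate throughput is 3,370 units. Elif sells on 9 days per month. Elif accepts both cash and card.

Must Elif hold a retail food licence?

Yes — Elif must hold a retail food licence.

Exception (a): a current General Registration is held; gross monthly sales are $1,020, under the $1,280 limit; the reference index is 705, meeting the 679 threshold — every condition holds. But applying paragraph (f): (f) operates — the registered capacity is 1,660 units, under the 1,780 units limit. Exception (a) does not apply.
Exception (b) does not apply: no ingredient notice is displayed.
Exception (c) is satisfied on its face — the prepared meals are shelf-stable; all sales are at a certified farmers' market. Turning to paragraph (h): (h) is engaged — the baseline figure is 723, meeting the 611 threshold. So (c) is unavailable.
Exception (d)'s conditions are all satisfied: items are individually labelled; aggregate throughput is 3,370 units, less than the 3,430 units limit; the coverage ratio is 81%, less than the 88% limit. Turning to paragraphs (i)–(n): (i) operates against (d): a current Annual Registration is held. (j) applies (a current Class B Approval is held), but is displaced by (k): (k) operates against (j): the prepared meals contain meat. (l) is engaged (assessed value is $135,000, meeting the $128,000 threshold), but is overridden by (m): (m) is engaged — some sales are to a restaurant for resale. (n), which would lift (m), does not operate here — the compliance score is 49 points, short of 52 points. Exception (d) does not apply.
Exception (e) fails — the prepared meals are made in a commercial kitchen, not a home kitchen.
Every exception is unavailable, so the rule governs.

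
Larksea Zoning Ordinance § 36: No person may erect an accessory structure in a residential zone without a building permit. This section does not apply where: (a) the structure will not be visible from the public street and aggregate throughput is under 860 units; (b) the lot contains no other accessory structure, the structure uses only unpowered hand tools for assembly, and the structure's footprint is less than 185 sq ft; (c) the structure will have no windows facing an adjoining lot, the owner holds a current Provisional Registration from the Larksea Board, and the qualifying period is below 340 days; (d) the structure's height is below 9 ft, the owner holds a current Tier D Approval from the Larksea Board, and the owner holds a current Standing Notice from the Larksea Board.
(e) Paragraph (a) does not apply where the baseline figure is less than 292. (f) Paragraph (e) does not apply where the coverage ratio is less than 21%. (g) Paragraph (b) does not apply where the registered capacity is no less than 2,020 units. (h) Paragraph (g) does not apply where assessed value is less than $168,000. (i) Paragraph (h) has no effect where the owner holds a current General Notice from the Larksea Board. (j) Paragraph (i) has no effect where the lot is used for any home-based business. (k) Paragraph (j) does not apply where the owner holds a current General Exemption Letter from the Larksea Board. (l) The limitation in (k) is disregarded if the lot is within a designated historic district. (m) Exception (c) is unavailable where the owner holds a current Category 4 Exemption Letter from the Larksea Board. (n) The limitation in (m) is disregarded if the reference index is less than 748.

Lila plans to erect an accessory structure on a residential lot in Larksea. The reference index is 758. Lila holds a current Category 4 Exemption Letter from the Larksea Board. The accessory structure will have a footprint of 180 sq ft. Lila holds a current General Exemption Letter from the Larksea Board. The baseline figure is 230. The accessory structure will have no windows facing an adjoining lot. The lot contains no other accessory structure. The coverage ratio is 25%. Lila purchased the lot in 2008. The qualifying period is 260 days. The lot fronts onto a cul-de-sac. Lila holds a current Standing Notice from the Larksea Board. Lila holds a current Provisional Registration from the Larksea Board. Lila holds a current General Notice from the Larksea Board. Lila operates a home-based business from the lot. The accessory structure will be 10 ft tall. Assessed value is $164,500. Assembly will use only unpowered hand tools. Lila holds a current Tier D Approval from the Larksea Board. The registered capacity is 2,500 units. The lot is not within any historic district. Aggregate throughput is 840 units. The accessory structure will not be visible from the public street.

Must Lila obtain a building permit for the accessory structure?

Exception (a): the structure will not be visible from the street; aggregate throughput is 840 units, under the 860 units limit — every condition holds. But applying paragraphs (e)–(f): (e) is triggered — the baseline figure is 230, less than the 292 limit. (f), which would lift (e), does not operate here — the coverage ratio is 25%, not less than 21%. Exception (a) does not apply.
All of (b)'s requirements are met (the lot has no other accessory structure; assembly uses only hand tools; the structure's footprint is 180 sq ft, less than the 185 sq ft limit). However, paragraphs (g)–(l) must be considered: (g) is triggered — the registered capacity is 2,500 units, meeting the 2,020 units threshold. (h) is triggered (assessed value is $164,500, less than the $168,000 limit), but is overridden by (i): (i) is engaged — a current General Notice is held. (j) applies (a home-based business operates on the lot), but is overridden by (k): (k) operates against (j): a current General Exemption Letter is held. (l) is not engaged (the lot is not in a historic district), so (k) stands. So (b) is unavailable.
Exception (c)'s conditions are all satisfied: no windows face an adjoining lot; a current Provisional Registration is held; the qualifying period is 260 days, below the 340 days limit. But applying paragraphs (m)–(n): (m) operates against (c): a current Category 4 Exemption Letter is held. (n) is inapplicable (the reference index is 758, not less than 748), so (m) stands. Exception (c) does not apply.
Exception (d) requires that the structure's height is below 9 ft; but the structure's height is 10 ft, not below 9 ft, so (d) is unavailable.
No exception applies. The general rule governs.

Yes — Lila must obtain a building permit.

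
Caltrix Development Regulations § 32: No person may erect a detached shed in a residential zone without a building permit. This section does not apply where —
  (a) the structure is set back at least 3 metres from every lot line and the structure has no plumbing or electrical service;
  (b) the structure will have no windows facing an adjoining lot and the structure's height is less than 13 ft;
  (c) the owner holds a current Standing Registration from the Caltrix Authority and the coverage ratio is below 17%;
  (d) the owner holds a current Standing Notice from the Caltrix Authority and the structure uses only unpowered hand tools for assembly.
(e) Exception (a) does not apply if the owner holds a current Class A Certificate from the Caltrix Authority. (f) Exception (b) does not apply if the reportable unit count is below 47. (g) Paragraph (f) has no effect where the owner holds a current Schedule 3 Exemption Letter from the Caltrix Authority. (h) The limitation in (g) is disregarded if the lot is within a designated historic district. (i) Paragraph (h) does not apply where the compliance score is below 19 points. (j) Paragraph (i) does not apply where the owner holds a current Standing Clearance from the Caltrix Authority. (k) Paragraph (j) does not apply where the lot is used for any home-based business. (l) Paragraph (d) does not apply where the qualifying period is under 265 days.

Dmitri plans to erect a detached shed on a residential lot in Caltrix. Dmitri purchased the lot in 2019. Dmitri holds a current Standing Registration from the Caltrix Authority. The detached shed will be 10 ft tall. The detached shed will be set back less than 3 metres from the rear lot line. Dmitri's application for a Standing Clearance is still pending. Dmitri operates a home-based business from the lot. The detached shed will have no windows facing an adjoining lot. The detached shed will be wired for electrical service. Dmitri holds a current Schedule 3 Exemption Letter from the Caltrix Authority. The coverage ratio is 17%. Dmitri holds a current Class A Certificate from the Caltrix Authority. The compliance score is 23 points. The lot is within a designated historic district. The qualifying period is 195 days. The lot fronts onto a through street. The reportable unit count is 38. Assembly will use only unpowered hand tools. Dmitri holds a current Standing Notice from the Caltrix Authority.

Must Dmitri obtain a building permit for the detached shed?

Yes — Dmitri must obtain a building permit.

Exception (a) does not apply: the rear setback is under 3 m.
Exception (b)'s conditions are all satisfied: no windows face an adjoining lot; the structure's height is 10 ft, less than the 13 ft limit. However, paragraphs (f)–(k) must be considered: (f) is engaged — the reportable unit count is 38, below the 47 limit. (g) would limit (f) — a current Schedule 3 Exemption Letter is held — but (h) sets (g) aside: (h) operates against (g): the lot is in a historic district. (i) does not operate here (the compliance score is 23 points, not below 19 points), so (h) stands. So (b) is unavailable.
Exception (c) does not apply: the coverage ratio is 17%, not below 17%.
Exception (d): a current Standing Notice is held; assembly uses only hand tools — every condition holds. But: (l) is engaged — the qualifying period is 195 days, under the 265 days limit. (d) is therefore removed.
No exception applies. The general rule governs.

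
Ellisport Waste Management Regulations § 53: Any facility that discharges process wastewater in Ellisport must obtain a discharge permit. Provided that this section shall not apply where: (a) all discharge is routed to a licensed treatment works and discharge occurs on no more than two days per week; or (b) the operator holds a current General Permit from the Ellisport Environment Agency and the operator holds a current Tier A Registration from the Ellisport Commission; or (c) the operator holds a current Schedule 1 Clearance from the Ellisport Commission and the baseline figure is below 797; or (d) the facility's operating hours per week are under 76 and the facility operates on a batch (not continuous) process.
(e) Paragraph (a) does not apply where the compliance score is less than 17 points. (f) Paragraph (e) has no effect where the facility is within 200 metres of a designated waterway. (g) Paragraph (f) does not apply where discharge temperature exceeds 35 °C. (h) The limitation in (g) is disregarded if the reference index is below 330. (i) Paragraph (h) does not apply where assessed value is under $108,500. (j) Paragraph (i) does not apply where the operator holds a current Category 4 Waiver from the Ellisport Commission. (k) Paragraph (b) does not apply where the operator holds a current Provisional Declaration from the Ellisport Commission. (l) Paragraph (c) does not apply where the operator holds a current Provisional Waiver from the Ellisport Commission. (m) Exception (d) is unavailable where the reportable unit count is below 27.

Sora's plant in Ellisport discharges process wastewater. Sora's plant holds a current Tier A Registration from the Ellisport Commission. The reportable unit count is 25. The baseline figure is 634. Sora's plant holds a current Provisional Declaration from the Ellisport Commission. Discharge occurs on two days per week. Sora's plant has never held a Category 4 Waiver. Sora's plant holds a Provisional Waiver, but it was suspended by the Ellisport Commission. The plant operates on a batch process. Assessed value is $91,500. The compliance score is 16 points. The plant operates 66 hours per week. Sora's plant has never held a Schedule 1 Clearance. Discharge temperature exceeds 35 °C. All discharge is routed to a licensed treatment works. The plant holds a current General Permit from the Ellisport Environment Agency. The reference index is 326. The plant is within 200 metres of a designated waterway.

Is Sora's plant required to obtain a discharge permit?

Yes — Sora's plant must obtain a discharge permit.

Exception (a) is satisfied on its face — discharge is routed to a licensed treatment works; discharge occurs on no more than two days per week. Turning to paragraphs (e)–(j): (e) operates against (a): the compliance score is 16 points, less than the 17 points limit. (f) would limit (e) — the plant is within 200 m of a designated waterway — but (g) sets (f) aside: (g) is engaged — discharge temperature exceeds 35 °C. (h) operates (the reference index is 326, below the 330 limit), but is itself disapplied by (i): (i) applies — assessed value is $91,500, under the $108,500 limit. (j), which would lift (i), is not triggered — the Category 4 Waiver is not current. (a) is therefore removed.
All of (b)'s requirements are met (a current General Permit is held; a current Tier A Registration is held). Turning to paragraph (k): (k) operates against (b): a current Provisional Declaration is held. Exception (b) does not apply.
Exception (c) fails — the Schedule 1 Clearance is not current.
Exception (d): the facility's operating hours per week are 66, under the 76 limit; the facility operates on a batch process — every condition holds. Turning to paragraph (m): (m) applies — the reportable unit count is 25, below the 27 limit. So (d) is unavailable.
No exception applies. The general rule governs.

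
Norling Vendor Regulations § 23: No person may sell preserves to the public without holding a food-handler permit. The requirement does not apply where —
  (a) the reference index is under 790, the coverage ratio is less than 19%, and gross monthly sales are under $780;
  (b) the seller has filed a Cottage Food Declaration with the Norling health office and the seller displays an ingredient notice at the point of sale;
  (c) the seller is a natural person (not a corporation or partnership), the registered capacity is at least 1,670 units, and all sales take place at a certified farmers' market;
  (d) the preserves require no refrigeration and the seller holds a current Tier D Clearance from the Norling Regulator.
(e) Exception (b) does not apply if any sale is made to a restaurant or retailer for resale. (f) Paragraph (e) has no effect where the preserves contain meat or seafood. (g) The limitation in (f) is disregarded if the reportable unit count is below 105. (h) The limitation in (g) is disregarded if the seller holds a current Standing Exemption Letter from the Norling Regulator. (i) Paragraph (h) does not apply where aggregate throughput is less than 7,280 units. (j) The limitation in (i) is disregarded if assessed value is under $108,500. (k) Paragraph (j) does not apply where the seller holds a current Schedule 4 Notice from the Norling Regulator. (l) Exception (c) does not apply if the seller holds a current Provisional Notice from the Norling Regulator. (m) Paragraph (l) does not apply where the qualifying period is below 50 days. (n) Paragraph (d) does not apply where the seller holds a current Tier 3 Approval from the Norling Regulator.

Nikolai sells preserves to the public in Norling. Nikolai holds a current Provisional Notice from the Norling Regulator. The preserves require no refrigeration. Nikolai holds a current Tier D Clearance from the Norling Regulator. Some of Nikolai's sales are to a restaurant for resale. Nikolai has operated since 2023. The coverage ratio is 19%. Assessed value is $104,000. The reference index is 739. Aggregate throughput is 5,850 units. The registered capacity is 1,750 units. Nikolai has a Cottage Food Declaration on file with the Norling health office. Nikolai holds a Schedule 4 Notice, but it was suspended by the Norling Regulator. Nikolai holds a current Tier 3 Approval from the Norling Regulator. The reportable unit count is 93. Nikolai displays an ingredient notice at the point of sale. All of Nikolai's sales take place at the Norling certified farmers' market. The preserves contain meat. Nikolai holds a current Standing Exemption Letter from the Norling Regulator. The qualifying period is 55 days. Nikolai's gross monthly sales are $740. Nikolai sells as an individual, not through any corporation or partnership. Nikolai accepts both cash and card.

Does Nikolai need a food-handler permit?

Exception (a) requires that the coverage ratio is less than 19%; but the coverage ratio is 19%, not less than 19%, so (a) is unavailable.
Exception (b)'s conditions are all satisfied: a Cottage Food Declaration is on file; an ingredient notice is displayed. Under paragraphs (e)–(k): (e) is engaged (some sales are to a restaurant for resale), but is displaced by (f): (f) applies — the preserves contain meat. (g) would limit (f) — the reportable unit count is 93, below the 105 limit — but (h) sets (g) aside: (h) operates against (g): a current Standing Exemption Letter is held. (i) applies (aggregate throughput is 5,850 units, less than the 7,280 units limit), but is itself disapplied by (j): (j) operates — assessed value is $104,000, under the $108,500 limit. (k), which would lift (j), is not triggered — no current Schedule 4 Notice is held. Exception (b) stands.
Exception (c)'s conditions are all satisfied: the seller is a natural person; the registered capacity is 1,750 units, meeting the 1,670 units threshold; all sales are at a certified farmers' market. But applying paragraphs (l)–(m): (l) operates against (c): a current Provisional Notice is held. (m), which would lift (l), is inapplicable — the qualifying period is 55 days, not below 50 days. (c) is therefore removed.
Exception (d)'s conditions are all satisfied: the preserves are shelf-stable; a current Tier D Clearance is held. But: (n) operates against (d): a current Tier 3 Approval is held. Exception (d) does not apply.

No — exception (b) applies; Nikolai is not required to hold a food-handler permit.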